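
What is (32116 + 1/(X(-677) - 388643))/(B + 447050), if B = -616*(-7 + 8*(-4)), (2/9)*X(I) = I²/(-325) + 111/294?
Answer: 404030473245224/5926275101772461 ≈ 0.068176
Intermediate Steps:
X(I) = 333/196 - 9*I²/650 (X(I) = 9*(I²/(-325) + 111/294)/2 = 9*(I²*(-1/325) + 111*(1/294))/2 = 9*(-I²/325 + 37/98)/2 = 9*(37/98 - I²/325)/2 = 333/196 - 9*I²/650)
B = 24024 (B = -616*(-7 - 32) = -616*(-39) = 24024)
(32116 + 1/(X(-677) - 388643))/(B + 447050) = (32116 + 1/((333/196 - 9/650*(-677)²) - 388643))/(24024 + 447050) = (32116 + 1/((333/196 - 9/650*458329) - 388643))/471074 = (32116 + 1/((333/196 - 4124961/650) - 388643))*(1/471074) = (32116 + 1/(-404137953/63700 - 388643))*(1/471074) = (32116 + 1/(-25160697053/63700))*(1/471074) = (32116 - 63700/25160697053)*(1/471074) = (808060946490448/25160697053)*(1/471074) = 404030473245224/5926275101772461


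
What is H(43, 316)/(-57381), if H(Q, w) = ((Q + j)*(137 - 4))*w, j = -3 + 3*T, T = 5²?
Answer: -4833220/57381 ≈ -84.230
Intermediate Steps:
T = 25
j = 72 (j = -3 + 3*25 = -3 + 75 = 72)
H(Q, w) = w*(9576 + 133*Q) (H(Q, w) = ((Q + 72)*(137 - 4))*w = ((72 + Q)*133)*w = (9576 + 133*Q)*w = w*(9576 + 133*Q))
H(43, 316)/(-57381) = (133*316*(72 + 43))/(-57381) = (133*316*115)*(-1/57381) = 4833220*(-1/57381) = -4833220/57381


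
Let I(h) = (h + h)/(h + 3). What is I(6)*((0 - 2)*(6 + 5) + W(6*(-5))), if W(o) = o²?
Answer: 3512/3 ≈ 1170.7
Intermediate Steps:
I(h) = 2*h/(3 + h) (I(h) = (2*h)/(3 + h) = 2*h/(3 + h))
I(6)*((0 - 2)*(6 + 5) + W(6*(-5))) = (2*6/(3 + 6))*((0 - 2)*(6 + 5) + (6*(-5))²) = (2*6/9)*(-2*11 + (-30)²) = (2*6*(⅑))*(-22 + 900) = (4/3)*878 = 3512/3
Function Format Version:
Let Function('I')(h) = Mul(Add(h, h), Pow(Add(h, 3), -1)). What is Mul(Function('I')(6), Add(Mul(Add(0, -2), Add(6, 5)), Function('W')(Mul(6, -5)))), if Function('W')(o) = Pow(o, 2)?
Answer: Rational(3512, 3) ≈ 1170.7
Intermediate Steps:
Function('I')(h) = Mul(2, h, Pow(Add(3, h), -1)) (Function('I')(h) = Mul(Mul(2, h), Pow(Add(3, h), -1)) = Mul(2, h, Pow(Add(3, h), -1)))
Mul(Function('I')(6), Add(Mul(Add(0, -2), Add(6, 5)), Function('W')(Mul(6, -5)))) = Mul(Mul(2, 6, Pow(Add(3, 6), -1)), Add(Mul(Add(0, -2), Add(6, 5)), Pow(Mul(6, -5), 2))) = Mul(Mul(2, 6, Pow(9, -1)), Add(Mul(-2, 11), Pow(-30, 2))) = Mul(Mul(2, 6, Rational(1, 9)), Add(-22, 900)) = Mul(Rational(4, 3), 878) = Rational(3512, 3)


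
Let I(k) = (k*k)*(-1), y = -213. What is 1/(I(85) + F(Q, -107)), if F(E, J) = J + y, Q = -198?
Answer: -1/7545 ≈ -0.00013254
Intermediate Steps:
F(E, J) = -213 + J (F(E, J) = J - 213 = -213 + J)
I(k) = -k² (I(k) = k²*(-1) = -k²)
1/(I(85) + F(Q, -107)) = 1/(-1*85² + (-213 - 107)) = 1/(-1*7225 - 320) = 1/(-7225 - 320) = 1/(-7545) = -1/7545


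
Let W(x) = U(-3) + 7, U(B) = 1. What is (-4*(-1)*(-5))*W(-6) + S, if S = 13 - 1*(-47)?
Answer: -100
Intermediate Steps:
W(x) = 8 (W(x) = 1 + 7 = 8)
S = 60 (S = 13 + 47 = 60)
(-4*(-1)*(-5))*W(-6) + S = (-4*(-1)*(-5))*8 + 60 = (4*(-5))*8 + 60 = -20*8 + 60 = -160 + 60 = -100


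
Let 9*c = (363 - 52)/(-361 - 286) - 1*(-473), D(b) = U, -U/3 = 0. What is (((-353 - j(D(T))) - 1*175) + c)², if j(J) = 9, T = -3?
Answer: 7959344355361/33907329 ≈ 2.3474e+5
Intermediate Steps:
U = 0 (U = -3*0 = 0)
D(b) = 0
c = 305720/5823 (c = ((363 - 52)/(-361 - 286) - 1*(-473))/9 = (311/(-647) + 473)/9 = (311*(-1/647) + 473)/9 = (-311/647 + 473)/9 = (⅑)*(305720/647) = 305720/5823 ≈ 52.502)
(((-353 - j(D(T))) - 1*175) + c)² = (((-353 - 1*9) - 1*175) + 305720/5823)² = (((-353 - 9) - 175) + 305720/5823)² = ((-362 - 175) + 305720/5823)² = (-537 + 305720/5823)² = (-2821231/5823)² = 7959344355361/33907329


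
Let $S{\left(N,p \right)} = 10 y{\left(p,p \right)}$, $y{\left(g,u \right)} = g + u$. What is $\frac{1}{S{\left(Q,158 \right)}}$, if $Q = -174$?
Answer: $\frac{1}{3160} \approx 0.00031646$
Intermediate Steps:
$S{\left(N,p \right)} = 20 p$ ($S{\left(N,p \right)} = 10 \left(p + p\right) = 10 \cdot 2 p = 20 p$)
$\frac{1}{S{\left(Q,158 \right)}} = \frac{1}{20 \cdot 158} = \frac{1}{3160}$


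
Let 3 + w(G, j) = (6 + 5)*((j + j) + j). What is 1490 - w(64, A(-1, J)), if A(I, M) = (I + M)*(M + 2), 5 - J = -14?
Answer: -10981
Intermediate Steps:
J = 19 (J = 5 - 1*(-14) = 5 + 14 = 19)
A(I, M) = (2 + M)*(I + M) (A(I, M) = (I + M)*(2 + M) = (2 + M)*(I + M))
w(G, j) = -3 + 33*j (w(G, j) = -3 + (6 + 5)*((j + j) + j) = -3 + 11*(2*j + j) = -3 + 11*(3*j) = -3 + 33*j)
1490 - w(64, A(-1, J)) = 1490 - (-3 + 33*(19**2 + 2*(-1) + 2*19 - 1*19)) = 1490 - (-3 + 33*(361 - 2 + 38 - 19)) = 1490 - (-3 + 33*378) = 1490 - (-3 + 12474) = 1490 - 1*12471 = 1490 - 12471 = -10981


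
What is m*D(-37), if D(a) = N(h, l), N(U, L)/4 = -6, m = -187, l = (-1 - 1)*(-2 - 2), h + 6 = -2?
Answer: 4488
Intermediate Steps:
h = -8 (h = -6 - 2 = -8)
l = 8 (l = -2*(-4) = 8)
N(U, L) = -24 (N(U, L) = 4*(-6) = -24)
D(a) = -24
m*D(-37) = -187*(-24) = 4488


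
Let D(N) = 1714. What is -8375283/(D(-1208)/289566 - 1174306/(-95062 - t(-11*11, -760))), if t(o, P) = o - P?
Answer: -116046898483565889/170101561355 ≈ -6.8222e+5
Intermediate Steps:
-8375283/(D(-1208)/289566 - 1174306/(-95062 - t(-11*11, -760))) = -8375283/(1714/289566 - 1174306/(-95062 - (-11*11 - 1*(-760)))) = -8375283/(1714*(1/289566) - 1174306/(-95062 - (-121 + 760))) = -8375283/(857/144783 - 1174306/(-95062 - 1*639)) = -8375283/(857/144783 - 1174306/(-95062 - 639)) = -8375283/(857/144783 - 1174306/(-95701)) = -8375283/(857/144783 - 1174306*(-1/95701)) = -8375283/(857/144783 + 1174306/95701) = -8375283/170101561355/13855877883 = -8375283*13855877883/170101561355 = -116046898483565889/170101561355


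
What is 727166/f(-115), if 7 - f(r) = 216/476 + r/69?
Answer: 129799131/1466 ≈ 88540.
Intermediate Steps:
f(r) = 779/119 - r/69 (f(r) = 7 - (216/476 + r/69) = 7 - (216*(1/476) + r*(1/69)) = 7 - (54/119 + r/69) = 7 + (-54/119 - r/69) = 779/119 - r/69)
727166/f(-115) = 727166/(779/119 - 1/69*(-115)) = 727166/(779/119 + 5/3) = 727166/(2932/357) = 727166*(357/2932) = 129799131/1466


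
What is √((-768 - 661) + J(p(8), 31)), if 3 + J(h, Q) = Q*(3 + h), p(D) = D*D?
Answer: √645 ≈ 25.397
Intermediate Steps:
p(D) = D²
J(h, Q) = -3 + Q*(3 + h)
√((-768 - 661) + J(p(8), 31)) = √((-768 - 661) + (-3 + 3*31 + 31*8²)) = √(-1429 + (-3 + 93 + 31*64)) = √(-1429 + (-3 + 93 + 1984)) = √(-1429 + 2074) = √645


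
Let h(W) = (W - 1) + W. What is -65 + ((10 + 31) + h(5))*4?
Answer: 135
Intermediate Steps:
h(W) = -1 + 2*W (h(W) = (-1 + W) + W = -1 + 2*W)
-65 + ((10 + 31) + h(5))*4 = -65 + ((10 + 31) + (-1 + 2*5))*4 = -65 + (41 + (-1 + 10))*4 = -65 + (41 + 9)*4 = -65 + 50*4 = -65 + 200 = 135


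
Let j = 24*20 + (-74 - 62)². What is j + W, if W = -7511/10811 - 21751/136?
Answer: 27664165339/1470296 ≈ 18815.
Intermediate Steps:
j = 18976 (j = 480 + (-136)² = 480 + 18496 = 18976)
W = -236171557/1470296 (W = -7511*1/10811 - 21751*1/136 = -7511/10811 - 21751/136 = -236171557/1470296 ≈ -160.63)
j + W = 18976 - 236171557/1470296 = 27664165339/1470296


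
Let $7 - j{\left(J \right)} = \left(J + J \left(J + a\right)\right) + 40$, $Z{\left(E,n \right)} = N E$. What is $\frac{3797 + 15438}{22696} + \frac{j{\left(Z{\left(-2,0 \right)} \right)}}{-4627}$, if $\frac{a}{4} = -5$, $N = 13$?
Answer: $\frac{116303633}{105014392} \approx 1.1075$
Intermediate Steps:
$a = -20$ ($a = 4 \left(-5\right) = -20$)
$Z{\left(E,n \right)} = 13 E$
$j{\left(J \right)} = -33 - J - J \left(-20 + J\right)$ ($j{\left(J \right)} = 7 - \left(\left(J + J \left(J - 20\right)\right) + 40\right) = 7 - \left(\left(J + J \left(-20 + J\right)\right) + 40\right) = 7 - \left(40 + J + J \left(-20 + J\right)\right) = -33 - J - J \left(-20 + J\right)$)
$\frac{3797 + 15438}{22696} + \frac{j{\left(Z{\left(-2,0 \right)} \right)}}{-4627} = \frac{3797 + 15438}{22696} + \frac{-33 - \left(13 \left(-2\right)\right)^{2} + 19 \cdot 13 \left(-2\right)}{-4627} = 19235 \cdot \frac{1}{22696} + \left(-33 - \left(-26\right)^{2} + 19 \left(-26\right)\right) \left(- \frac{1}{4627}\right) = \frac{19235}{22696} + \left(-33 - 676 - 494\right) \left(- \frac{1}{4627}\right) = \frac{19235}{22696} - - \frac{1203}{4627} = \frac{19235}{22696} + \frac{1203}{4627} = \frac{116303633}{105014392}$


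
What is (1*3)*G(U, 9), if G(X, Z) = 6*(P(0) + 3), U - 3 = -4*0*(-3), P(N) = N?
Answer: 54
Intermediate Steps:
U = 3 (U = 3 - 4*0*(-3) = 3 + 0*(-3) = 3 + 0 = 3)
G(X, Z) = 18 (G(X, Z) = 6*(0 + 3) = 6*3 = 18)
(1*3)*G(U, 9) = (1*3)*18 = 3*18 = 54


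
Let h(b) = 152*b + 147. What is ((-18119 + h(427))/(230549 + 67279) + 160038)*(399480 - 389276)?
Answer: 40530155684732/24819 ≈ 1.6330e+9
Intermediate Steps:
h(b) = 147 + 152*b
((-18119 + h(427))/(230549 + 67279) + 160038)*(399480 - 389276) = ((-18119 + (147 + 152*427))/(230549 + 67279) + 160038)*(399480 - 389276) = ((-18119 + (147 + 64904))/297828 + 160038)*10204 = ((-18119 + 65051)*(1/297828) + 160038)*10204 = (46932*(1/297828) + 160038)*10204 = (3911/24819 + 160038)*10204 = (3971987033/24819)*10204 = 40530155684732/24819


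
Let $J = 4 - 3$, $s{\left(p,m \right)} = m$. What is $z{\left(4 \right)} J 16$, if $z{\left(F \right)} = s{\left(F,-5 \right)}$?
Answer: $-80$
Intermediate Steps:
$z{\left(F \right)} = -5$
$J = 1$ ($J = 4 - 3 = 1$)
$z{\left(4 \right)} J 16 = \left(-5\right) 1 \cdot 16 = \left(-5\right) 16 = -80$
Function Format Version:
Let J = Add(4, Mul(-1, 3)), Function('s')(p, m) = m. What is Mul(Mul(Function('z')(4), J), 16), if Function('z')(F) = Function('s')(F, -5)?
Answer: -80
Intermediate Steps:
Function('z')(F) = -5
J = 1 (J = Add(4, -3) = 1)
Mul(Mul(Function('z')(4), J), 16) = Mul(Mul(-5, 1), 16) = Mul(-5, 16) = -80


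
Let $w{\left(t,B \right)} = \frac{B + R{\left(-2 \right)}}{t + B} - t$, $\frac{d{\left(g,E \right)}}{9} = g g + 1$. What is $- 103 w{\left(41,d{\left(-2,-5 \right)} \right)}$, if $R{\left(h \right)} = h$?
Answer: $\frac{8343}{2} \approx 4171.5$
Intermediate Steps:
$d{\left(g,E \right)} = 9 + 9 g^{2}$ ($d{\left(g,E \right)} = 9 \left(g g + 1\right) = 9 \left(g^{2} + 1\right) = 9 \left(1 + g^{2}\right) = 9 + 9 g^{2}$)
$w{\left(t,B \right)} = - t + \frac{-2 + B}{B + t}$ ($w{\left(t,B \right)} = \frac{B - 2}{t + B} - t = \frac{-2 + B}{B + t} - t = - t + \frac{-2 + B}{B + t}$)
$- 103 w{\left(41,d{\left(-2,-5 \right)} \right)} = - 103 \frac{-2 + \left(9 + 9 \left(-2\right)^{2}\right) - 41^{2} - \left(9 + 9 \left(-2\right)^{2}\right) 41}{\left(9 + 9 \left(-2\right)^{2}\right) + 41} = - 103 \frac{-2 + \left(9 + 9 \cdot 4\right) - 1681 - \left(9 + 9 \cdot 4\right) 41}{\left(9 + 9 \cdot 4\right) + 41} = - 103 \frac{-2 + \left(9 + 36\right) - 1681 - \left(9 + 36\right) 41}{\left(9 + 36\right) + 41} = - 103 \frac{-2 + 45 - 1681 - 45 \cdot 41}{45 + 41} = - 103 \frac{-2 + 45 - 1681 - 1845}{86} = - 103 \cdot \frac{1}{86} \left(-3483\right) = \left(-103\right) \left(- \frac{81}{2}\right) = \frac{8343}{2}$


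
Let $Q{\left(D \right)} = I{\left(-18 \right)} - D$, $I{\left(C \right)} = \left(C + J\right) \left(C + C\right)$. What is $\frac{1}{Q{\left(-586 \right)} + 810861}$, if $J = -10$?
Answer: $\frac{1}{812455} \approx 1.2308 \cdot 10^{-6}$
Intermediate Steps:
$I{\left(C \right)} = 2 C \left(-10 + C\right)$ ($I{\left(C \right)} = \left(C - 10\right) \left(C + C\right) = \left(-10 + C\right) 2 C = 2 C \left(-10 + C\right)$)
$Q{\left(D \right)} = 1008 - D$ ($Q{\left(D \right)} = 2 \left(-18\right) \left(-10 - 18\right) - D = 2 \left(-18\right) \left(-28\right) - D = 1008 - D$)
$\frac{1}{Q{\left(-586 \right)} + 810861} = \frac{1}{\left(1008 - -586\right) + 810861} = \frac{1}{\left(1008 + 586\right) + 810861} = \frac{1}{1594 + 810861} = \frac{1}{812455}$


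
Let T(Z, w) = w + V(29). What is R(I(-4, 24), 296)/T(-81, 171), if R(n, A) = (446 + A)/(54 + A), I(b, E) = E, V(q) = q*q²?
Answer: 53/614000 ≈ 8.6319e-5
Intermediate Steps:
V(q) = q³
T(Z, w) = 24389 + w (T(Z, w) = w + 29³ = w + 24389 = 24389 + w)
R(n, A) = (446 + A)/(54 + A)
R(I(-4, 24), 296)/T(-81, 171) = ((446 + 296)/(54 + 296))/(24389 + 171) = (742/350)/24560 = ((1/350)*742)*(1/24560) = (53/25)*(1/24560) = 53/614000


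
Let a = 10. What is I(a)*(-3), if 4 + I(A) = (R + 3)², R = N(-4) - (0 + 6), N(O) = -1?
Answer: -36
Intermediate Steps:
R = -7 (R = -1 - (0 + 6) = -1 - 1*6 = -1 - 6 = -7)
I(A) = 12 (I(A) = -4 + (-7 + 3)² = -4 + (-4)² = -4 + 16 = 12)
I(a)*(-3) = 12*(-3) = -36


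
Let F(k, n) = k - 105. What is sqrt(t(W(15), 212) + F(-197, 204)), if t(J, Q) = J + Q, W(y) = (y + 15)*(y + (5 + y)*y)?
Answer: 12*sqrt(65) ≈ 96.747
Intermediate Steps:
W(y) = (15 + y)*(y + y*(5 + y))
F(k, n) = -105 + k
sqrt(t(W(15), 212) + F(-197, 204)) = sqrt((15*(90 + 15**2 + 21*15) + 212) + (-105 - 197)) = sqrt((15*(90 + 225 + 315) + 212) - 302) = sqrt((15*630 + 212) - 302) = sqrt((9450 + 212) - 302) = sqrt(9662 - 302) = sqrt(9360) = 12*sqrt(65)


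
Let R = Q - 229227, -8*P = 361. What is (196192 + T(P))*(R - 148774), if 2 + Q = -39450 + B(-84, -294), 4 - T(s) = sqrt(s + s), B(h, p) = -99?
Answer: -81922032192 + 3966744*I ≈ -8.1922e+10 + 3.9667e+6*I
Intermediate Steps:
P = -361/8 (P = -1/8*361 = -361/8 ≈ -45.125)
T(s) = 4 - sqrt(2)*sqrt(s) (T(s) = 4 - sqrt(s + s) = 4 - sqrt(2*s) = 4 - sqrt(2)*sqrt(s))
Q = -39551 (Q = -2 + (-39450 - 99) = -2 - 39549 = -39551)
R = -268778 (R = -39551 - 229227 = -268778)
(196192 + T(P))*(R - 148774) = (196192 + (4 - sqrt(2)*sqrt(-361/8)))*(-268778 - 148774) = (196192 + (4 - sqrt(2)*19*I*sqrt(2)/4))*(-417552) = (196192 + (4 - 19*I/2))*(-417552) = (196196 - 19*I/2)*(-417552) = -81922032192 + 3966744*I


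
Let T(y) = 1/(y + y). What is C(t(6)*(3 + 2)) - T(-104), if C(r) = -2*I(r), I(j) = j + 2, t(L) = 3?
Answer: -7071/208 ≈ -33.995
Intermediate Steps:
I(j) = 2 + j
C(r) = -4 - 2*r (C(r) = -2*(2 + r) = -4 - 2*r)
T(y) = 1/(2*y)
C(t(6)*(3 + 2)) - T(-104) = (-4 - 6*(3 + 2)) - 1/(2*(-104)) = (-4 - 6*5) - (-1)/(2*104) = (-4 - 2*15) - 1*(-1/208) = (-4 - 30) + 1/208 = -34 + 1/208 = -7071/208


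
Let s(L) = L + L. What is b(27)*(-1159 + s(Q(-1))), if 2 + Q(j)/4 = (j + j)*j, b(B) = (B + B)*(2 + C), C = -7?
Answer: 312930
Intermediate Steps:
b(B) = -10*B (b(B) = (B + B)*(2 - 7) = (2*B)*(-5) = -10*B)
Q(j) = -8 + 8*j² (Q(j) = -8 + 4*((j + j)*j) = -8 + 4*((2*j)*j) = -8 + 4*(2*j²) = -8 + 8*j²)
s(L) = 2*L
b(27)*(-1159 + s(Q(-1))) = (-10*27)*(-1159 + 2*(-8 + 8*(-1)²)) = -270*(-1159 + 2*(-8 + 8*1)) = -270*(-1159 + 2*(-8 + 8)) = -270*(-1159 + 2*0) = -270*(-1159 + 0) = -270*(-1159) = 312930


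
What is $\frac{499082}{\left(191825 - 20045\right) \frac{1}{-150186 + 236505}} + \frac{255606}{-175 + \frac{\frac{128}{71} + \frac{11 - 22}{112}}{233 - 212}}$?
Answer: $\frac{8340293494008477}{33451343534} \approx 2.4933 \cdot 10^{5}$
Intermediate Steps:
$\frac{499082}{\left(191825 - 20045\right) \frac{1}{-150186 + 236505}} + \frac{255606}{-175 + \frac{\frac{128}{71} + \frac{11 - 22}{112}}{233 - 212}} = \frac{499082}{171780 \cdot \frac{1}{86319}} + \frac{255606}{-175 + \frac{128 \cdot \frac{1}{71} - \frac{11}{112}}{21}} = \frac{499082}{171780 \cdot \frac{1}{86319}} + \frac{255606}{-175 + \left(\frac{128}{71} - \frac{11}{112}\right) \frac{1}{21}} = \frac{499082}{\frac{57260}{28773}} + \frac{255606}{-175 + \frac{13555}{7952} \cdot \frac{1}{21}} = 499082 \cdot \frac{28773}{57260} + \frac{255606}{-175 + \frac{13555}{166992}} = \frac{7180043193}{28630} + \frac{255606}{- \frac{29210045}{166992}} = \frac{7180043193}{28630} + 255606 \left(- \frac{166992}{29210045}\right) = \frac{7180043193}{28630} - \frac{42684157152}{29210045} = \frac{8340293494008477}{33451343534}$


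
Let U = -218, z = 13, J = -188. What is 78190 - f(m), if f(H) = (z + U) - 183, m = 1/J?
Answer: 78578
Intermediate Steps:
m = -1/188 (m = 1/(-188) = -1/188 ≈ -0.0053191)
f(H) = -388 (f(H) = (13 - 218) - 183 = -205 - 183 = -388)
78190 - f(m) = 78190 - 1*(-388) = 78190 + 388 = 78578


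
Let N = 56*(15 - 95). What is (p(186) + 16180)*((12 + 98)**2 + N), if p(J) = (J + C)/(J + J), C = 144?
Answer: 3822249150/31 ≈ 1.2330e+8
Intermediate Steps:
p(J) = (144 + J)/(2*J) (p(J) = (J + 144)/(J + J) = (144 + J)/((2*J)) = (144 + J)*(1/(2*J)) = (144 + J)/(2*J))
N = -4480 (N = 56*(-80) = -4480)
(p(186) + 16180)*((12 + 98)**2 + N) = ((1/2)*(144 + 186)/186 + 16180)*((12 + 98)**2 - 4480) = ((1/2)*(1/186)*330 + 16180)*(110**2 - 4480) = (55/62 + 16180)*(12100 - 4480) = (1003215/62)*7620 = 3822249150/31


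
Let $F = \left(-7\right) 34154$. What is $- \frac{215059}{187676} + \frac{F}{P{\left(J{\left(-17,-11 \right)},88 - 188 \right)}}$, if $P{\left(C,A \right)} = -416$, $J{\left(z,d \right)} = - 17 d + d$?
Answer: $\frac{5597467273}{9759152} \approx 573.56$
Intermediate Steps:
$J{\left(z,d \right)} = - 16 d$
$F = -239078$
$- \frac{215059}{187676} + \frac{F}{P{\left(J{\left(-17,-11 \right)},88 - 188 \right)}} = - \frac{215059}{187676} - \frac{239078}{-416} = \left(-215059\right) \frac{1}{187676} - - \frac{119539}{208} = - \frac{215059}{187676} + \frac{119539}{208} = \frac{5597467273}{9759152}$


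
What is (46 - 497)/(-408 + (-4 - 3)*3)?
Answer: 41/39 ≈ 1.0513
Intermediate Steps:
(46 - 497)/(-408 + (-4 - 3)*3) = -451/(-408 - 7*3) = -451/(-408 - 21) = -451/(-429) = -451*(-1/429) = 41/39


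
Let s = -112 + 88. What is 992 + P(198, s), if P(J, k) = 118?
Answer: 1110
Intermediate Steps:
s = -24
992 + P(198, s) = 992 + 118 = 1110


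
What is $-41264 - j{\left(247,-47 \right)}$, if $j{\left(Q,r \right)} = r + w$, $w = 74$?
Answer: $-41291$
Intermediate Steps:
$j{\left(Q,r \right)} = 74 + r$ ($j{\left(Q,r \right)} = r + 74 = 74 + r$)
$-41264 - j{\left(247,-47 \right)} = -41264 - \left(74 - 47\right) = -41264 - 27 = -41291$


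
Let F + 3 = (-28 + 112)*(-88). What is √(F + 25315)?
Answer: 16*√70 ≈ 133.87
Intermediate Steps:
F = -7395 (F = -3 + (-28 + 112)*(-88) = -3 + 84*(-88) = -3 - 7392 = -7395)
√(F + 25315) = √(-7395 + 25315) = √17920 = 16*√70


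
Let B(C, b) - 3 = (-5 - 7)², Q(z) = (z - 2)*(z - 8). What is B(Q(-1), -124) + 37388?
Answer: 37535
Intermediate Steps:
Q(z) = (-8 + z)*(-2 + z) (Q(z) = (-2 + z)*(-8 + z) = (-8 + z)*(-2 + z))
B(C, b) = 147 (B(C, b) = 3 + (-5 - 7)² = 3 + (-12)² = 3 + 144 = 147)
B(Q(-1), -124) + 37388 = 147 + 37388 = 37535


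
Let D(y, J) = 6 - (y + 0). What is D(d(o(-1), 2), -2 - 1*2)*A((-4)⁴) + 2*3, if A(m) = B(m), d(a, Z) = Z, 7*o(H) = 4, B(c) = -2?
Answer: -2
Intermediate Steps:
o(H) = 4/7 (o(H) = (⅐)*4 = 4/7)
A(m) = -2
D(y, J) = 6 - y
D(d(o(-1), 2), -2 - 1*2)*A((-4)⁴) + 2*3 = (6 - 1*2)*(-2) + 2*3 = (6 - 2)*(-2) + 6 = 4*(-2) + 6 = -8 + 6 = -2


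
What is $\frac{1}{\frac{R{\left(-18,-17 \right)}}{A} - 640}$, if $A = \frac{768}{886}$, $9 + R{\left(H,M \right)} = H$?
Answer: $- \frac{128}{85907} \approx -0.00149$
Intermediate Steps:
$R{\left(H,M \right)} = -9 + H$
$A = \frac{384}{443}$ ($A = 768 \cdot \frac{1}{886} = \frac{384}{443} \approx 0.86682$)
$\frac{1}{\frac{R{\left(-18,-17 \right)}}{A} - 640} = \frac{1}{\frac{-9 - 18}{\frac{384}{443}} - 640} = \frac{1}{\left(-27\right) \frac{443}{384} - 640} = \frac{1}{- \frac{3987}{128} - 640} = \frac{1}{- \frac{85907}{128}} = - \frac{128}{85907}$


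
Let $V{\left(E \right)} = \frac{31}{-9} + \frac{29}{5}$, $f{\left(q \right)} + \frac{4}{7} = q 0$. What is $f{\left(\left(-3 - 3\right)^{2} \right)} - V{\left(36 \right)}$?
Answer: $- \frac{922}{315} \approx -2.927$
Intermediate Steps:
$f{\left(q \right)} = - \frac{4}{7}$ ($f{\left(q \right)} = - \frac{4}{7} + q 0 = - \frac{4}{7} + 0 = - \frac{4}{7}$)
$V{\left(E \right)} = \frac{106}{45}$ ($V{\left(E \right)} = 31 \left(- \frac{1}{9}\right) + 29 \cdot \frac{1}{5} = - \frac{31}{9} + \frac{29}{5} = \frac{106}{45}$)
$f{\left(\left(-3 - 3\right)^{2} \right)} - V{\left(36 \right)} = - \frac{4}{7} - \frac{106}{45} = - \frac{922}{315}$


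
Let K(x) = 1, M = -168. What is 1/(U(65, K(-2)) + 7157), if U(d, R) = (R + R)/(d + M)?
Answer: 103/737169 ≈ 0.00013972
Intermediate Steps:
U(d, R) = 2*R/(-168 + d) (U(d, R) = (R + R)/(d - 168) = (2*R)/(-168 + d) = 2*R/(-168 + d))
1/(U(65, K(-2)) + 7157) = 1/(2*1/(-168 + 65) + 7157) = 1/(2*1/(-103) + 7157) = 1/(2*1*(-1/103) + 7157) = 1/(-2/103 + 7157) = 1/(737169/103) = 103/737169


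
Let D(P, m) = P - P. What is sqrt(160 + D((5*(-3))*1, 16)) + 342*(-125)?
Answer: -42750 + 4*sqrt(10) ≈ -42737.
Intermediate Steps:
D(P, m) = 0
sqrt(160 + D((5*(-3))*1, 16)) + 342*(-125) = sqrt(160 + 0) + 342*(-125) = sqrt(160) - 42750 = 4*sqrt(10) - 42750 = -42750 + 4*sqrt(10)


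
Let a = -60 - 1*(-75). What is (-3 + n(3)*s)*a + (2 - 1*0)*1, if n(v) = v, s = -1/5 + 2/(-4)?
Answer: -149/2 ≈ -74.500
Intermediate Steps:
s = -7/10 (s = -1*1/5 + 2*(-1/4) = -1/5 - 1/2 = -7/10 ≈ -0.70000)
a = 15 (a = -60 + 75 = 15)
(-3 + n(3)*s)*a + (2 - 1*0)*1 = (-3 + 3*(-7/10))*15 + (2 - 1*0)*1 = (-3 - 21/10)*15 + (2 + 0)*1 = -51/10*15 + 2*1 = -153/2 + 2 = -149/2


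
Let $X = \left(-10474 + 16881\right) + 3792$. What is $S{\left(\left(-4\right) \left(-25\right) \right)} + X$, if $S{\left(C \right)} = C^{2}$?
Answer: $20199$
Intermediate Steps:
$X = 10199$ ($X = 6407 + 3792 = 10199$)
$S{\left(\left(-4\right) \left(-25\right) \right)} + X = \left(\left(-4\right) \left(-25\right)\right)^{2} + 10199 = 100^{2} + 10199 = 10000 + 10199 = 20199$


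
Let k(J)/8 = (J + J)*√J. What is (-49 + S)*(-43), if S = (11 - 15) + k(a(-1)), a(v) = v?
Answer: 2279 + 688*I ≈ 2279.0 + 688.0*I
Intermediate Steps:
k(J) = 16*J^(3/2) (k(J) = 8*((J + J)*√J) = 8*((2*J)*√J) = 8*(2*J^(3/2)) = 16*J^(3/2))
S = -4 - 16*I (S = (11 - 15) + 16*(-1)^(3/2) = -4 + 16*(-I) = -4 - 16*I ≈ -4.0 - 16.0*I)
(-49 + S)*(-43) = (-49 + (-4 - 16*I))*(-43) = (-53 - 16*I)*(-43) = 2279 + 688*I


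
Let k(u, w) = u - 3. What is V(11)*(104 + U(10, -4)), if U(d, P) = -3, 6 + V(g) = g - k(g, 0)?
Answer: -303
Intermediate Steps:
k(u, w) = -3 + u
V(g) = -3 (V(g) = -6 + (g - (-3 + g)) = -6 + (g + (3 - g)) = -6 + 3 = -3)
V(11)*(104 + U(10, -4)) = -3*(104 - 3) = -3*101 = -303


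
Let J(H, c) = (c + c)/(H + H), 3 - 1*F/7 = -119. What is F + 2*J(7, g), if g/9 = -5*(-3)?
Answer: 6248/7 ≈ 892.57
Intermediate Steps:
F = 854 (F = 21 - 7*(-119) = 21 + 833 = 854)
g = 135 (g = 9*(-5*(-3)) = 9*15 = 135)
J(H, c) = c/H (J(H, c) = (2*c)/((2*H)) = (2*c)*(1/(2*H)) = c/H)
F + 2*J(7, g) = 854 + 2*(135/7) = 854 + 270/7 = 6248/7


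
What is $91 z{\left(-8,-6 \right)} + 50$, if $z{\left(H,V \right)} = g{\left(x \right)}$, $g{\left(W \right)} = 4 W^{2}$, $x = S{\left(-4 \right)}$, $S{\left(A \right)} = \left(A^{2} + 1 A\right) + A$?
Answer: $23346$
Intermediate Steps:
$S{\left(A \right)} = A^{2} + 2 A$ ($S{\left(A \right)} = \left(A^{2} + A\right) + A = \left(A + A^{2}\right) + A = A^{2} + 2 A$)
$x = 8$ ($x = - 4 \left(2 - 4\right) = \left(-4\right) \left(-2\right) = 8$)
$z{\left(H,V \right)} = 256$ ($z{\left(H,V \right)} = 4 \cdot 8^{2} = 4 \cdot 64 = 256$)
$91 z{\left(-8,-6 \right)} + 50 = 91 \cdot 256 + 50 = 23296 + 50 = 23346$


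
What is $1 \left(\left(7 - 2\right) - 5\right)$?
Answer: $0$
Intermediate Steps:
$1 \left(\left(7 - 2\right) - 5\right) = 1 \left(5 - 5\right) = 1 \cdot 0 = 0$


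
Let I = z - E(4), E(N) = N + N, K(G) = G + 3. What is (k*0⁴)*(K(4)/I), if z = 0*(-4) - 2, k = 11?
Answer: 0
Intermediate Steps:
K(G) = 3 + G
E(N) = 2*N
z = -2 (z = 0 - 2 = -2)
I = -10 (I = -2 - 2*4 = -2 - 1*8 = -2 - 8 = -10)
(k*0⁴)*(K(4)/I) = (11*0⁴)*((3 + 4)/(-10)) = (11*0)*(7*(-⅒)) = 0*(-7/10) = 0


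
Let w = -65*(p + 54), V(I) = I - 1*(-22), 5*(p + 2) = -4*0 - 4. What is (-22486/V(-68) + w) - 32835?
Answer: -820506/23 ≈ -35674.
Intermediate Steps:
p = -14/5 (p = -2 + (-4*0 - 4)/5 = -2 + (0 - 4)/5 = -2 + (⅕)*(-4) = -2 - ⅘ = -14/5 ≈ -2.8000)
V(I) = 22 + I (V(I) = I + 22 = 22 + I)
w = -3328 (w = -65*(-14/5 + 54) = -65*256/5 = -3328)
(-22486/V(-68) + w) - 32835 = (-22486/(22 - 68) - 3328) - 32835 = (-22486/(-46) - 3328) - 32835 = (-22486*(-1/46) - 3328) - 32835 = (11243/23 - 3328) - 32835 = -65301/23 - 32835 = -820506/23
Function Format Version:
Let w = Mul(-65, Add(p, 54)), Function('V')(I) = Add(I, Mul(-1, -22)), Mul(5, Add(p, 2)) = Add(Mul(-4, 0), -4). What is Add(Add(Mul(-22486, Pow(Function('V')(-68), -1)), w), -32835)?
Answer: Rational(-820506, 23) ≈ -35674.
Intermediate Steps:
p = Rational(-14, 5) (p = Add(-2, Mul(Rational(1, 5), Add(Mul(-4, 0), -4))) = Add(-2, Mul(Rational(1, 5), Add(0, -4))) = Add(-2, Mul(Rational(1, 5), -4)) = Add(-2, Rational(-4, 5)) = Rational(-14, 5) ≈ -2.8000)
Function('V')(I) = Add(22, I) (Function('V')(I) = Add(I, 22) = Add(22, I))
w = -3328 (w = Mul(-65, Add(Rational(-14, 5), 54)) = Mul(-65, Rational(256, 5)) = -3328)
Add(Add(Mul(-22486, Pow(Function('V')(-68), -1)), w), -32835) = Add(Add(Mul(-22486, Pow(Add(22, -68), -1)), -3328), -32835) = Add(Add(Mul(-22486, Pow(-46, -1)), -3328), -32835) = Add(Add(Mul(-22486, Rational(-1, 46)), -3328), -32835) = Add(Add(Rational(11243, 23), -3328), -32835) = Add(Rational(-65301, 23), -32835) = Rational(-820506, 23)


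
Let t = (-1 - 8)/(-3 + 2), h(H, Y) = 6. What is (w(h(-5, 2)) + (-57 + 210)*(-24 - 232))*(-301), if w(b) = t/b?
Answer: 23578233/2 ≈ 1.1789e+7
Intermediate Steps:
t = 9 (t = -9/(-1) = -9*(-1) = 9)
w(b) = 9/b
(w(h(-5, 2)) + (-57 + 210)*(-24 - 232))*(-301) = (9/6 + (-57 + 210)*(-24 - 232))*(-301) = (9*(⅙) + 153*(-256))*(-301) = (3/2 - 39168)*(-301) = -78333/2*(-301) = 23578233/2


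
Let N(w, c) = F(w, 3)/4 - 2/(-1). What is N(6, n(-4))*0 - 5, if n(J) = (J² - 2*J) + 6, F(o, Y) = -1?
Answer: -5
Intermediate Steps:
n(J) = 6 + J² - 2*J
N(w, c) = 7/4 (N(w, c) = -1/4 - 2/(-1) = -1*¼ - 2*(-1) = -¼ + 2 = 7/4)
N(6, n(-4))*0 - 5 = (7/4)*0 - 5 = 0 - 5 = -5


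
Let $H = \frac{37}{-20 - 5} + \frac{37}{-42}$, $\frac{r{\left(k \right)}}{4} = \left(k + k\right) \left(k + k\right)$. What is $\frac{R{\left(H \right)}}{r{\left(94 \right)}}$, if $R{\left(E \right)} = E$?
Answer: $- \frac{2479}{148444800} \approx -1.67 \cdot 10^{-5}$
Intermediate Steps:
$r{\left(k \right)} = 16 k^{2}$ ($r{\left(k \right)} = 4 \left(k + k\right) \left(k + k\right) = 4 \cdot 2 k 2 k = 4 \cdot 4 k^{2} = 16 k^{2}$)
$H = - \frac{2479}{1050}$ ($H = \frac{37}{-20 - 5} + 37 \left(- \frac{1}{42}\right) = \frac{37}{-25} - \frac{37}{42} = 37 \left(- \frac{1}{25}\right) - \frac{37}{42} = - \frac{37}{25} - \frac{37}{42} = - \frac{2479}{1050} \approx -2.361$)
$\frac{R{\left(H \right)}}{r{\left(94 \right)}} = - \frac{2479}{1050 \cdot 16 \cdot 94^{2}} = - \frac{2479}{1050 \cdot 16 \cdot 8836} = - \frac{2479}{1050 \cdot 141376} = \left(- \frac{2479}{1050}\right) \frac{1}{141376} = - \frac{2479}{148444800}$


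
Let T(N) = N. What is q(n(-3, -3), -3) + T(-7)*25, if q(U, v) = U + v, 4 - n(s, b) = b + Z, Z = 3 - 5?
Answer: -169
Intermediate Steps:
Z = -2
n(s, b) = 6 - b (n(s, b) = 4 - (b - 2) = 4 - (-2 + b) = 4 + (2 - b) = 6 - b)
q(n(-3, -3), -3) + T(-7)*25 = ((6 - 1*(-3)) - 3) - 7*25 = ((6 + 3) - 3) - 175 = (9 - 3) - 175 = 6 - 175 = -169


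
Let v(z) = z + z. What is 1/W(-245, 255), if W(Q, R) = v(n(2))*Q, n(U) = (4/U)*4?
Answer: -1/3920 ≈ -0.00025510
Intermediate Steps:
n(U) = 16/U
v(z) = 2*z
W(Q, R) = 16*Q (W(Q, R) = (2*(16/2))*Q = (2*(16*(½)))*Q = (2*8)*Q = 16*Q)
1/W(-245, 255) = 1/(16*(-245)) = 1/(-3920) = -1/3920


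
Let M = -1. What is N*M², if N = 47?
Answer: 47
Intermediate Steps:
N*M² = 47*(-1)² = 47*1 = 47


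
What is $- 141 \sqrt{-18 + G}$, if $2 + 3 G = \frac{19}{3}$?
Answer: $- 47 i \sqrt{149} \approx - 573.71 i$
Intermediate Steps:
$G = \frac{13}{9}$ ($G = - \frac{2}{3} + \frac{19 \cdot \frac{1}{3}}{3} = - \frac{2}{3} + \frac{1}{3} \cdot \frac{19}{3} = - \frac{2}{3} + \frac{19}{9} = \frac{13}{9} \approx 1.4444$)
$- 141 \sqrt{-18 + G} = - 141 \sqrt{-18 + \frac{13}{9}} = - 141 \sqrt{- \frac{149}{9}} = - 141 \frac{i \sqrt{149}}{3} = - 47 i \sqrt{149}$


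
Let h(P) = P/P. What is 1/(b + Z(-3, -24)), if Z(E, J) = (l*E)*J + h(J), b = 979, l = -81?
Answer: -1/4852 ≈ -0.00020610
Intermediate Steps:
h(P) = 1
Z(E, J) = 1 - 81*E*J (Z(E, J) = (-81*E)*J + 1 = -81*E*J + 1 = 1 - 81*E*J)
1/(b + Z(-3, -24)) = 1/(979 + (1 - 81*(-3)*(-24))) = 1/(979 + (1 - 5832)) = 1/(979 - 5831) = 1/(-4852) = -1/4852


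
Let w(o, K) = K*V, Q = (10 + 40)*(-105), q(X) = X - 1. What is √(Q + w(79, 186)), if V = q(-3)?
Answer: 9*I*√74 ≈ 77.421*I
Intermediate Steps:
q(X) = -1 + X
Q = -5250 (Q = 50*(-105) = -5250)
V = -4 (V = -1 - 3 = -4)
w(o, K) = -4*K (w(o, K) = K*(-4) = -4*K)
√(Q + w(79, 186)) = √(-5250 - 4*186) = √(-5250 - 744) = √(-5994) = 9*I*√74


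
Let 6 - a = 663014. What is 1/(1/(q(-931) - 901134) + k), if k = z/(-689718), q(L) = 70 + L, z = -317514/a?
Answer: -68745331205054880/123947432029 ≈ -5.5463e+5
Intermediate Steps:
a = -663008 (a = 6 - 1*663014 = 6 - 663014 = -663008)
z = 158757/331504 (z = -317514/(-663008) = -317514*(-1/663008) = 158757/331504 ≈ 0.47890)
k = -52919/76214758624 (k = (158757/331504)/(-689718) = (158757/331504)*(-1/689718) = -52919/76214758624 ≈ -6.9434e-7)
1/(1/(q(-931) - 901134) + k) = 1/(1/((70 - 931) - 901134) - 52919/76214758624) = 1/(1/(-861 - 901134) - 52919/76214758624) = 1/(1/(-901995) - 52919/76214758624) = 1/(-1/901995 - 52919/76214758624) = 1/(-123947432029/68745331205054880) = -68745331205054880/123947432029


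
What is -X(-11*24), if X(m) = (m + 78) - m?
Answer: -78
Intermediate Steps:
X(m) = 78 (X(m) = (78 + m) - m = 78)
-X(-11*24) = -1*78 = -78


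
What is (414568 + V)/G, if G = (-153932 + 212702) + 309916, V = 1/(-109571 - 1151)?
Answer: 45901798095/40821651292 ≈ 1.1244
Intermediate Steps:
V = -1/110722 (V = 1/(-110722) = -1/110722 ≈ -9.0316e-6)
G = 368686 (G = 58770 + 309916 = 368686)
(414568 + V)/G = (414568 - 1/110722)/368686 = (45901798095/110722)*(1/368686) = 45901798095/40821651292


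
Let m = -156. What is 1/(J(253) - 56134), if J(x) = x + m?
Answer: -1/56037 ≈ -1.7845e-5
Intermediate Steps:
J(x) = -156 + x (J(x) = x - 156 = -156 + x)
1/(J(253) - 56134) = 1/((-156 + 253) - 56134) = 1/(97 - 56134) = 1/(-56037) = -1/56037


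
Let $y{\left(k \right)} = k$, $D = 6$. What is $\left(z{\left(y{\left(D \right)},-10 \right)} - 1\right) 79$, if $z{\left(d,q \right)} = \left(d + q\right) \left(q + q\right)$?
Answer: $6241$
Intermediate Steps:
$z{\left(d,q \right)} = 2 q \left(d + q\right)$ ($z{\left(d,q \right)} = \left(d + q\right) 2 q = 2 q \left(d + q\right)$)
$\left(z{\left(y{\left(D \right)},-10 \right)} - 1\right) 79 = \left(2 \left(-10\right) \left(6 - 10\right) - 1\right) 79 = \left(2 \left(-10\right) \left(-4\right) - 1\right) 79 = \left(80 - 1\right) 79 = 79 \cdot 79 = 6241$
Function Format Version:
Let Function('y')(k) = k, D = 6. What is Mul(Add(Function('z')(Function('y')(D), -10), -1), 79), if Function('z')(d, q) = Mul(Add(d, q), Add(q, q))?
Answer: 6241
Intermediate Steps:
Function('z')(d, q) = Mul(2, q, Add(d, q)) (Function('z')(d, q) = Mul(Add(d, q), Mul(2, q)) = Mul(2, q, Add(d, q)))
Mul(Add(Function('z')(Function('y')(D), -10), -1), 79) = Mul(Add(Mul(2, -10, Add(6, -10)), -1), 79) = Mul(Add(Mul(2, -10, -4), -1), 79) = Mul(Add(80, -1), 79) = Mul(79, 79) = 6241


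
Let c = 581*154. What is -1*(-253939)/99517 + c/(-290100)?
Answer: 32381759921/14434940850 ≈ 2.2433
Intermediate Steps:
c = 89474
-1*(-253939)/99517 + c/(-290100) = -1*(-253939)/99517 + 89474/(-290100) = 253939*(1/99517) + 89474*(-1/290100) = 253939/99517 - 44737/145050 = 32381759921/14434940850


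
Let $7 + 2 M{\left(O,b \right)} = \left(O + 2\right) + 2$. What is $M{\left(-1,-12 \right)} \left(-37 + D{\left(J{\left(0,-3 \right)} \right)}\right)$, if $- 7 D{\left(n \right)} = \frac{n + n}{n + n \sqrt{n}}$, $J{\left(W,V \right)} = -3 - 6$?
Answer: $\frac{2592}{35} - \frac{6 i}{35} \approx 74.057 - 0.17143 i$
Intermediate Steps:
$J{\left(W,V \right)} = -9$ ($J{\left(W,V \right)} = -3 - 6 = -9$)
$M{\left(O,b \right)} = - \frac{3}{2} + \frac{O}{2}$ ($M{\left(O,b \right)} = - \frac{7}{2} + \frac{\left(O + 2\right) + 2}{2} = - \frac{7}{2} + \frac{\left(2 + O\right) + 2}{2} = - \frac{7}{2} + \frac{4 + O}{2} = - \frac{7}{2} + \left(2 + \frac{O}{2}\right) = - \frac{3}{2} + \frac{O}{2}$)
$D{\left(n \right)} = - \frac{2 n}{7 \left(n + n^{\frac{3}{2}}\right)}$ ($D{\left(n \right)} = - \frac{\left(n + n\right) \frac{1}{n + n \sqrt{n}}}{7} = - \frac{2 n \frac{1}{n + n^{\frac{3}{2}}}}{7} = - \frac{2 n}{7 \left(n + n^{\frac{3}{2}}\right)}$)
$M{\left(-1,-12 \right)} \left(-37 + D{\left(J{\left(0,-3 \right)} \right)}\right) = \left(- \frac{3}{2} + \frac{1}{2} \left(-1\right)\right) \left(-37 - - \frac{18}{7 \left(-9\right) + 7 \left(-9\right)^{\frac{3}{2}}}\right) = \left(- \frac{3}{2} - \frac{1}{2}\right) \left(-37 - - \frac{18}{-63 + 7 \left(- 27 i\right)}\right) = - 2 \left(-37 - - \frac{18}{-63 - 189 i}\right) = - 2 \left(-37 - - 18 \frac{-63 + 189 i}{39690}\right) = - 2 \left(-37 - \left(\frac{1}{35} - \frac{3 i}{35}\right)\right) = - 2 \left(- \frac{1296}{35} + \frac{3 i}{35}\right) = \frac{2592}{35} - \frac{6 i}{35}$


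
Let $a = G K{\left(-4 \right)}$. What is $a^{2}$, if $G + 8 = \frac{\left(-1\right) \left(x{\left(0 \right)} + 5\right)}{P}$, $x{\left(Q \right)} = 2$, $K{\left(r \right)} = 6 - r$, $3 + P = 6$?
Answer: $\frac{96100}{9} \approx 10678.0$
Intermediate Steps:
$P = 3$ ($P = -3 + 6 = 3$)
$G = - \frac{31}{3}$ ($G = -8 + \frac{\left(-1\right) \left(2 + 5\right)}{3} = -8 + \left(-1\right) 7 \cdot \frac{1}{3} = -8 - \frac{7}{3} = - \frac{31}{3} \approx -10.333$)
$a = - \frac{310}{3}$ ($a = - \frac{31 \left(6 - -4\right)}{3} = - \frac{31 \left(6 + 4\right)}{3} = \left(- \frac{31}{3}\right) 10 = - \frac{310}{3} \approx -103.33$)
$a^{2} = \left(- \frac{310}{3}\right)^{2} = \frac{96100}{9}$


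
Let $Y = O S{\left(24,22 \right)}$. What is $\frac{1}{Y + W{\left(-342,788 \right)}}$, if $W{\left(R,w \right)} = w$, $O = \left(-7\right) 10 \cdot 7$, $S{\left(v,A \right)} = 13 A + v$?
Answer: $- \frac{1}{151112} \approx -6.6176 \cdot 10^{-6}$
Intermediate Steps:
$S{\left(v,A \right)} = v + 13 A$
$O = -490$ ($O = \left(-70\right) 7 = -490$)
$Y = -151900$ ($Y = - 490 \left(24 + 13 \cdot 22\right) = - 490 \left(24 + 286\right) = \left(-490\right) 310 = -151900$)
$\frac{1}{Y + W{\left(-342,788 \right)}} = \frac{1}{-151900 + 788} = \frac{1}{-151112} = - \frac{1}{151112}$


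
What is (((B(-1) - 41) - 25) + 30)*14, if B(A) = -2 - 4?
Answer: -588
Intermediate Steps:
B(A) = -6
(((B(-1) - 41) - 25) + 30)*14 = (((-6 - 41) - 25) + 30)*14 = ((-47 - 25) + 30)*14 = (-72 + 30)*14 = -42*14 = -588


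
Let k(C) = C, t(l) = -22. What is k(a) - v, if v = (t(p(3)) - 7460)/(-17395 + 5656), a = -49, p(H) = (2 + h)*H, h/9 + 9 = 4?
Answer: -4517/91 ≈ -49.637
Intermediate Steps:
h = -45 (h = -81 + 9*4 = -81 + 36 = -45)
p(H) = -43*H (p(H) = (2 - 45)*H = -43*H)
v = 58/91 (v = (-22 - 7460)/(-17395 + 5656) = -7482/(-11739) = -7482*(-1/11739) = 58/91 ≈ 0.63736)
k(a) - v = -49 - 1*58/91 = -49 - 58/91 = -4517/91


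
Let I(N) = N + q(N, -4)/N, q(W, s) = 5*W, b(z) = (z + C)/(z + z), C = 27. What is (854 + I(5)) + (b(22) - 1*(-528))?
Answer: 61297/44 ≈ 1393.1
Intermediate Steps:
b(z) = (27 + z)/(2*z) (b(z) = (z + 27)/(z + z) = (27 + z)/((2*z)) = (27 + z)*(1/(2*z)) = (27 + z)/(2*z))
I(N) = 5 + N (I(N) = N + (5*N)/N = N + 5 = 5 + N)
(854 + I(5)) + (b(22) - 1*(-528)) = (854 + (5 + 5)) + ((½)*(27 + 22)/22 - 1*(-528)) = (854 + 10) + ((½)*(1/22)*49 + 528) = 864 + (49/44 + 528) = 864 + 23281/44 = 61297/44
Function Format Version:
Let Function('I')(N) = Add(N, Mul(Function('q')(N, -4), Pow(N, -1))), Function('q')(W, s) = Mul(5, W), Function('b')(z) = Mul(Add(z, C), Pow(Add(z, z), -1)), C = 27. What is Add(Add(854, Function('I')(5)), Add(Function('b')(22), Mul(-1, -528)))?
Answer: Rational(61297, 44) ≈ 1393.1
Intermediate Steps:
Function('b')(z) = Mul(Rational(1, 2), Pow(z, -1), Add(27, z)) (Function('b')(z) = Mul(Add(z, 27), Pow(Add(z, z), -1)) = Mul(Add(27, z), Pow(Mul(2, z), -1)) = Mul(Add(27, z), Mul(Rational(1, 2), Pow(z, -1))) = Mul(Rational(1, 2), Pow(z, -1), Add(27, z)))
Function('I')(N) = Add(5, N) (Function('I')(N) = Add(N, Mul(Mul(5, N), Pow(N, -1))) = Add(N, 5) = Add(5, N))
Add(Add(854, Function('I')(5)), Add(Function('b')(22), Mul(-1, -528))) = Add(Add(854, Add(5, 5)), Add(Mul(Rational(1, 2), Pow(22, -1), Add(27, 22)), Mul(-1, -528))) = Add(Add(854, 10), Add(Mul(Rational(1, 2), Rational(1, 22), 49), 528)) = Add(864, Add(Rational(49, 44), 528)) = Add(864, Rational(23281, 44)) = Rational(61297, 44)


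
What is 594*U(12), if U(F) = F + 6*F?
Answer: 49896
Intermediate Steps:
U(F) = 7*F
594*U(12) = 594*(7*12) = 594*84 = 49896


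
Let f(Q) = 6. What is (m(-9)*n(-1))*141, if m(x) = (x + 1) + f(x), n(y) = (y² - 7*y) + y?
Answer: -1974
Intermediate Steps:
n(y) = y² - 6*y
m(x) = 7 + x (m(x) = (x + 1) + 6 = (1 + x) + 6 = 7 + x)
(m(-9)*n(-1))*141 = ((7 - 9)*(-(-6 - 1)))*141 = -(-2)*(-7)*141 = -2*7*141 = -14*141 = -1974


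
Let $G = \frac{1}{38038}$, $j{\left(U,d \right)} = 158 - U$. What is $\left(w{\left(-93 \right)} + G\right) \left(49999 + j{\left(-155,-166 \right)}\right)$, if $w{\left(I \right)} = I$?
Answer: $- \frac{4683693692}{1001} \approx -4.679 \cdot 10^{6}$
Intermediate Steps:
$G = \frac{1}{38038} \approx 2.6289 \cdot 10^{-5}$
$\left(w{\left(-93 \right)} + G\right) \left(49999 + j{\left(-155,-166 \right)}\right) = \left(-93 + \frac{1}{38038}\right) \left(49999 + \left(158 - -155\right)\right) = - \frac{3537533 \left(49999 + \left(158 + 155\right)\right)}{38038} = - \frac{3537533 \left(49999 + 313\right)}{38038} = \left(- \frac{3537533}{38038}\right) 50312 = - \frac{4683693692}{1001}$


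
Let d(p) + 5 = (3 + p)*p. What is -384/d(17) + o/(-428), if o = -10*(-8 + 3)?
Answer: -90551/71690 ≈ -1.2631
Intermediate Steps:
o = 50 (o = -10*(-5) = 50)
d(p) = -5 + p*(3 + p) (d(p) = -5 + (3 + p)*p = -5 + p*(3 + p))
-384/d(17) + o/(-428) = -384/(-5 + 17**2 + 3*17) + 50/(-428) = -384/(-5 + 289 + 51) + 50*(-1/428) = -384/335 - 25/214 = -90551/71690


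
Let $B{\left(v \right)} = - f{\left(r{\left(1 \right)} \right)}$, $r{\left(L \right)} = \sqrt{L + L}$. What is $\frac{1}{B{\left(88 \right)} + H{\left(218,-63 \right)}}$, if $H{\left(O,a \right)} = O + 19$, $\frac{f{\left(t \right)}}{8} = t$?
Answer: $\frac{237}{56041} + \frac{8 \sqrt{2}}{56041} \approx 0.0044309$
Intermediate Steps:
$r{\left(L \right)} = \sqrt{2} \sqrt{L}$ ($r{\left(L \right)} = \sqrt{2 L} = \sqrt{2} \sqrt{L}$)
$f{\left(t \right)} = 8 t$
$H{\left(O,a \right)} = 19 + O$
$B{\left(v \right)} = - 8 \sqrt{2}$ ($B{\left(v \right)} = - 8 \sqrt{2} \sqrt{1} = - 8 \sqrt{2} \cdot 1 = - 8 \sqrt{2}$)
$\frac{1}{B{\left(88 \right)} + H{\left(218,-63 \right)}} = \frac{1}{- 8 \sqrt{2} + \left(19 + 218\right)} = \frac{1}{- 8 \sqrt{2} + 237} = \frac{1}{237 - 8 \sqrt{2}}$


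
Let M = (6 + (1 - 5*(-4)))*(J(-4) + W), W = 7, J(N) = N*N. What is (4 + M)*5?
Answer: 3125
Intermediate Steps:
J(N) = N**2
M = 621 (M = (6 + (1 - 5*(-4)))*((-4)**2 + 7) = (6 + (1 + 20))*(16 + 7) = (6 + 21)*23 = 27*23 = 621)
(4 + M)*5 = (4 + 621)*5 = 625*5 = 3125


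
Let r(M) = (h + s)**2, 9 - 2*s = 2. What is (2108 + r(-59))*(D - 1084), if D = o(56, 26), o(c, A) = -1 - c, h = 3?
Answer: -9813741/4 ≈ -2.4534e+6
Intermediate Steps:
s = 7/2 (s = 9/2 - 1/2*2 = 9/2 - 1 = 7/2 ≈ 3.5000)
D = -57 (D = -1 - 1*56 = -1 - 56 = -57)
r(M) = 169/4 (r(M) = (3 + 7/2)**2 = (13/2)**2 = 169/4)
(2108 + r(-59))*(D - 1084) = (2108 + 169/4)*(-57 - 1084) = (8601/4)*(-1141) = -9813741/4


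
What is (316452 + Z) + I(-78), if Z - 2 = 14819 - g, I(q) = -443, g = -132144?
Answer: 462974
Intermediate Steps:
Z = 146965 (Z = 2 + (14819 - 1*(-132144)) = 2 + (14819 + 132144) = 2 + 146963 = 146965)
(316452 + Z) + I(-78) = (316452 + 146965) - 443 = 463417 - 443 = 462974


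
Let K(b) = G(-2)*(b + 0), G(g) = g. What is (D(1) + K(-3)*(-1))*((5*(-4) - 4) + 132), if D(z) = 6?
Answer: 0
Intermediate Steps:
K(b) = -2*b (K(b) = -2*(b + 0) = -2*b)
(D(1) + K(-3)*(-1))*((5*(-4) - 4) + 132) = (6 - 2*(-3)*(-1))*((5*(-4) - 4) + 132) = (6 + 6*(-1))*((-20 - 4) + 132) = (6 - 6)*(-24 + 132) = 0*108 = 0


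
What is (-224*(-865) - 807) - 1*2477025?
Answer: -2284072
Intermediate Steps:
(-224*(-865) - 807) - 1*2477025 = (193760 - 807) - 2477025 = 192953 - 2477025 = -2284072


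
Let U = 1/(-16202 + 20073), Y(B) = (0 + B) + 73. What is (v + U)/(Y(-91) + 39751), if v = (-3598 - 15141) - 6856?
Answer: -99078244/153806443 ≈ -0.64417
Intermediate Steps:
Y(B) = 73 + B (Y(B) = B + 73 = 73 + B)
U = 1/3871 ≈ 0.00025833
v = -25595 (v = -18739 - 6856 = -25595)
(v + U)/(Y(-91) + 39751) = (-25595 + 1/3871)/((73 - 91) + 39751) = -99078244/(3871*(-18 + 39751)) = -99078244/3871/39733 = -99078244/3871*1/39733 = -99078244/153806443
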